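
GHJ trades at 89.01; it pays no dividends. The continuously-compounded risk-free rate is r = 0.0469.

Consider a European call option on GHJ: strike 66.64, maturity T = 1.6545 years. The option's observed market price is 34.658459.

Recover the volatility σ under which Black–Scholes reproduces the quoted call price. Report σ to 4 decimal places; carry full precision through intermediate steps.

At σ = 0.4709 the Black–Scholes value reproduces the quote:
σ√T = 0.4709·√1.6545 = 0.605706
d₁ = (ln(S/K) + (r+σ²/2)T) / (σ√T) = (ln(89.01/66.64) + (0.0469+0.4709²/2)·1.6545) / 0.605706 = (0.289444 + 0.261036) / 0.605706 = 0.908823
d₂ = d₁ − σ√T = 0.908823 − 0.605706 = 0.303117
e^{−rT} = 0.925338
N(d₁) = 0.818278,  N(d₂) = 0.619100
V = S·N(d₁) − K·e^{−rT}·N(d₂) = 72.834945 − 38.176486 = 34.658459 (matching the quote); vega is positive throughout, so no other σ reproduces this price

sigma = 0.4709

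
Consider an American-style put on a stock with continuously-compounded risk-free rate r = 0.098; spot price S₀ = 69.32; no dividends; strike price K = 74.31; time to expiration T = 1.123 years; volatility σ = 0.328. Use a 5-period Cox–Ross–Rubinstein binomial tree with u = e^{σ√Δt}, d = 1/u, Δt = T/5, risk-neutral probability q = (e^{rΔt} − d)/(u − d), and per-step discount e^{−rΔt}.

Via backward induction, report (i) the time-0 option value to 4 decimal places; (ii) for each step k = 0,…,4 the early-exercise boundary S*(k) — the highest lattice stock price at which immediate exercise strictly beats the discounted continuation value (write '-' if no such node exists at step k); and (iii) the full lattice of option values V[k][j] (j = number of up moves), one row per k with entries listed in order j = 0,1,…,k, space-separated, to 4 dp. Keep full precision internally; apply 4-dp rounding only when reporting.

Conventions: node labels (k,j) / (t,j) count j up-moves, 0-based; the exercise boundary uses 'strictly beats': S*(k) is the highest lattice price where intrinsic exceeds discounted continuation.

params: Δt=0.22460 u=1.16818 d=0.85603 q=0.53251 e^(-rΔt)=0.97823
t_5 payoffs: 42.4451 30.8259 14.9698 0.0000 0.0000 0.0000
t_4: node(4,0) S=37.2239 payoff=37.0861 vs cont=35.4684 → 37.0861 [stop]  node(4,1) S=50.7972 payoff=23.5128 vs cont=21.8950 → 23.5128 [stop]  node(4,2) S=69.3200 payoff=4.9900 vs cont=6.8458 → 6.8458 [wait]  node(4,3) S=94.5969 payoff=0.0000 vs cont=0.0000 → 0.0000 [wait]  node(4,4) S=129.0908 payoff=0.0000 vs cont=0.0000 → 0.0000 [wait]  ⇒ S*(4)=50.7972
t_3: node(3,0) S=43.4841 payoff=30.8259 vs cont=29.2081 → 30.8259 [stop]  node(3,1) S=59.3402 payoff=14.9698 vs cont=14.3187 → 14.9698 [stop]  node(3,2) S=80.9781 payoff=0.0000 vs cont=3.1307 → 3.1307 [wait]  node(3,3) S=110.5061 payoff=0.0000 vs cont=0.0000 → 0.0000 [wait]  ⇒ S*(3)=59.3402
t_2: node(2,0) S=50.7972 payoff=23.5128 vs cont=21.8950 → 23.5128 [stop]  node(2,1) S=69.3200 payoff=4.9900 vs cont=8.4766 → 8.4766 [wait]  node(2,2) S=94.5969 payoff=0.0000 vs cont=1.4317 → 1.4317 [wait]  ⇒ S*(2)=50.7972
t_1: node(1,0) S=59.3402 payoff=14.9698 vs cont=15.1683 → 15.1683 [wait]  node(1,1) S=80.9781 payoff=0.0000 vs cont=4.6222 → 4.6222 [wait]  ⇒ S*(1)=-
t_0: node(0,0) S=69.3200 payoff=4.9900 vs cont=9.3444 → 9.3444 [wait]  ⇒ S*(0)=-

price = 9.3444
boundary = - - 50.7972 59.3402 50.7972
tree:
9.3444
15.1683 4.6222
23.5128 8.4766 1.4317
30.8259 14.9698 3.1307 0.0000
37.0861 23.5128 6.8458 0.0000 0.0000
42.4451 30.8259 14.9698 0.0000 0.0000 0.0000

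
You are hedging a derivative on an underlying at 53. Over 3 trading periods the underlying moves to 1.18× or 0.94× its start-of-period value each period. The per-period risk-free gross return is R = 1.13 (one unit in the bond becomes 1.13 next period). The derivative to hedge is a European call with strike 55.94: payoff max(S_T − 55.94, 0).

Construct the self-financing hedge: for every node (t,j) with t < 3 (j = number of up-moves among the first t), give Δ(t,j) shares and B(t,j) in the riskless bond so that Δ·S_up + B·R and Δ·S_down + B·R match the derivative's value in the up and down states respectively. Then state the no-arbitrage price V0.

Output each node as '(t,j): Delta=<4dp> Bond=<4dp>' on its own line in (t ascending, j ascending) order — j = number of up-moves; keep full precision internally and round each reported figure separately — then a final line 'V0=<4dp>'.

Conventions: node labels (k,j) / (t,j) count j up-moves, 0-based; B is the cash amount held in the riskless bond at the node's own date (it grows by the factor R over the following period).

Arbitrage-free pricing uses the up-move probability p* = (R−d)/(u−d) = 0.7917, discounting each step at R = 1.13.
Expiry values: V(3,0)=0.0000, V(3,1)=0.0000, V(3,2)=13.4294, V(3,3)=31.1407
Node (2,0) S=46.8308: V=(p*·0.0000+(1−p*)·0.0000)/1.13=0.0000; Δ=(0.0000−0.0000)/(55.2603−44.0210)=0.0000; B=V−Δ·S=0.0000
Node (2,1) S=58.7876: V=(p*·13.4294+(1−p*)·0.0000)/1.13=9.4085; Δ=(13.4294−0.0000)/(69.3694−55.2603)=0.9518; B=V−Δ·S=-46.5472
Node (2,2) S=73.7972: V=(p*·31.1407+(1−p*)·13.4294)/1.13=24.2928; Δ=(31.1407−13.4294)/(87.0807−69.3694)=1.0000; B=V−Δ·S=-49.5044
Node (1,0) S=49.8200: V=(p*·9.4085+(1−p*)·0.0000)/1.13=6.5915; Δ=(9.4085−0.0000)/(58.7876−46.8308)=0.7869; B=V−Δ·S=-32.6105
Node (1,1) S=62.5400: V=(p*·24.2928+(1−p*)·9.4085)/1.13=18.7539; Δ=(24.2928−9.4085)/(73.7972−58.7876)=0.9917; B=V−Δ·S=-43.2640
Node (0,0) S=53.0000: V=(p*·18.7539+(1−p*)·6.5915)/1.13=14.3540; Δ=(18.7539−6.5915)/(62.5400−49.8200)=0.9562; B=V−Δ·S=-36.3226
Verification: the root portfolio costs Δ(0,0)·S0 + B(0,0) = 14.3540, matching V0.

(0,0): Delta=0.9562 Bond=-36.3226
(1,0): Delta=0.7869 Bond=-32.6105
(1,1): Delta=0.9917 Bond=-43.2640
(2,0): Delta=0.0000 Bond=0.0000
(2,1): Delta=0.9518 Bond=-46.5472
(2,2): Delta=1.0000 Bond=-49.5044
V0=14.3540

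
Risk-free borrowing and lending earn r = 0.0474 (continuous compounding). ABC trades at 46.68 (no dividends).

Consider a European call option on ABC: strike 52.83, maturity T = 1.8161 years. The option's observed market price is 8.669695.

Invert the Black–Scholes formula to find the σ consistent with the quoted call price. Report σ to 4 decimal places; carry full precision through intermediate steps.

At σ = 0.3770 the Black–Scholes value reproduces the quote:
σ√T = 0.377·√1.8161 = 0.508056
d₁ = (ln(S/K) + (r+σ²/2)T) / (σ√T) = (ln(46.68/52.83) + (0.0474+0.377²/2)·1.8161) / 0.508056 = (-0.123763 + 0.215143) / 0.508056 = 0.179862
d₂ = d₁ − σ√T = 0.179862 − 0.508056 = -0.328193
e^{−rT} = 0.917518
N(d₁) = 0.571370,  N(d₂) = 0.371383
V = S·N(d₁) − K·e^{−rT}·N(d₂) = 26.671533 − 18.001838 = 8.669695 (the quoted price), and the Black–Scholes price is strictly increasing in σ, so σ is unique

sigma = 0.3770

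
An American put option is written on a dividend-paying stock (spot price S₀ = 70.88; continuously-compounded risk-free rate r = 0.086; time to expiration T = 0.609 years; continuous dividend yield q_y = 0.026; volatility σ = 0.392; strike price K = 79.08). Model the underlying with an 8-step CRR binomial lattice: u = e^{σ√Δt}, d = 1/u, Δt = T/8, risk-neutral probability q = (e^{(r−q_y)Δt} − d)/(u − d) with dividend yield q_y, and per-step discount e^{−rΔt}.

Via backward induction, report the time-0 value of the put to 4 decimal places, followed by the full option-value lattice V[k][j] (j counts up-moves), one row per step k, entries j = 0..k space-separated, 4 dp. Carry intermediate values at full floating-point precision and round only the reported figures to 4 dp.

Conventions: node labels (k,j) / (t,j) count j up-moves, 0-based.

price = 12.4827
tree:
12.4827
16.8539 8.1733
22.0400 11.7682 4.6013
27.8400 16.3947 7.1879 2.0141
33.0927 21.9873 10.8867 3.4965 0.5232
37.8070 27.8400 15.8593 5.9402 1.0410 0.0000
42.0380 33.0927 21.9873 9.7961 2.0713 0.0000 0.0000
45.8352 37.8070 27.8400 15.4661 4.1212 0.0000 0.0000 0.0000
49.2432 42.0380 33.0927 21.9873 8.2000 0.0000 0.0000 0.0000 0.0000

params: Δt=0.07612 u=1.11422 d=0.89749 q=0.49411 e^(-rΔt)=0.99347
t_8 payoffs: 49.2432 42.0380 33.0927 21.9873 8.2000 0.0000 0.0000 0.0000 0.0000
k=7: node(7,0) S=33.2448 payoff=45.8352 vs cont=45.3849 → 45.8352 [stop]  node(7,1) S=41.2730 payoff=37.8070 vs cont=37.3725 → 37.8070 [stop]  node(7,2) S=51.2400 payoff=27.8400 vs cont=27.4253 → 27.8400 [stop]  node(7,3) S=63.6139 payoff=15.4661 vs cont=15.0758 → 15.4661 [stop]  node(7,4) S=78.9760 payoff=0.1040 vs cont=4.1212 → 4.1212 [wait]  node(7,5) S=98.0479 payoff=0.0000 vs cont=0.0000 → 0.0000 [wait]  node(7,6) S=121.7253 payoff=0.0000 vs cont=0.0000 → 0.0000 [wait]  node(7,7) S=151.1207 payoff=0.0000 vs cont=0.0000 → 0.0000 [wait]
k=6: node(6,0) S=37.0420 payoff=42.0380 vs cont=41.5952 → 42.0380 [stop]  node(6,1) S=45.9873 payoff=33.0927 vs cont=32.6676 → 33.0927 [stop]  node(6,2) S=57.0927 payoff=21.9873 vs cont=21.5841 → 21.9873 [stop]  node(6,3) S=70.8800 payoff=8.2000 vs cont=9.7961 → 9.7961 [wait]  node(6,4) S=87.9967 payoff=0.0000 vs cont=2.0713 → 2.0713 [wait]  node(6,5) S=109.2470 payoff=0.0000 vs cont=0.0000 → 0.0000 [wait]  node(6,6) S=135.6290 payoff=0.0000 vs cont=0.0000 → 0.0000 [wait]
k=5: node(5,0) S=41.2730 payoff=37.8070 vs cont=37.3725 → 37.8070 [stop]  node(5,1) S=51.2400 payoff=27.8400 vs cont=27.4253 → 27.8400 [stop]  node(5,2) S=63.6139 payoff=15.4661 vs cont=15.8593 → 15.8593 [wait]  node(5,3) S=78.9760 payoff=0.1040 vs cont=5.9402 → 5.9402 [wait]  node(5,4) S=98.0479 payoff=0.0000 vs cont=1.0410 → 1.0410 [wait]  node(5,5) S=121.7253 payoff=0.0000 vs cont=0.0000 → 0.0000 [wait]
k=4: node(4,0) S=45.9873 payoff=33.0927 vs cont=32.6676 → 33.0927 [stop]  node(4,1) S=57.0927 payoff=21.9873 vs cont=21.7772 → 21.9873 [stop]  node(4,2) S=70.8800 payoff=8.2000 vs cont=10.8867 → 10.8867 [wait]  node(4,3) S=87.9967 payoff=0.0000 vs cont=3.4965 → 3.4965 [wait]  node(4,4) S=109.2470 payoff=0.0000 vs cont=0.5232 → 0.5232 [wait]
k=3: node(3,0) S=51.2400 payoff=27.8400 vs cont=27.4253 → 27.8400 [stop]  node(3,1) S=63.6139 payoff=15.4661 vs cont=16.3947 → 16.3947 [wait]  node(3,2) S=78.9760 payoff=0.1040 vs cont=7.1879 → 7.1879 [wait]  node(3,3) S=98.0479 payoff=0.0000 vs cont=2.0141 → 2.0141 [wait]
k=2: node(2,0) S=57.0927 payoff=21.9873 vs cont=22.0400 → 22.0400 [wait]  node(2,1) S=70.8800 payoff=8.2000 vs cont=11.7682 → 11.7682 [wait]  node(2,2) S=87.9967 payoff=0.0000 vs cont=4.6013 → 4.6013 [wait]
k=1: node(1,0) S=63.6139 payoff=15.4661 vs cont=16.8539 → 16.8539 [wait]  node(1,1) S=78.9760 payoff=0.1040 vs cont=8.1733 → 8.1733 [wait]
k=0: node(0,0) S=70.8800 payoff=8.2000 vs cont=12.4827 → 12.4827 [wait]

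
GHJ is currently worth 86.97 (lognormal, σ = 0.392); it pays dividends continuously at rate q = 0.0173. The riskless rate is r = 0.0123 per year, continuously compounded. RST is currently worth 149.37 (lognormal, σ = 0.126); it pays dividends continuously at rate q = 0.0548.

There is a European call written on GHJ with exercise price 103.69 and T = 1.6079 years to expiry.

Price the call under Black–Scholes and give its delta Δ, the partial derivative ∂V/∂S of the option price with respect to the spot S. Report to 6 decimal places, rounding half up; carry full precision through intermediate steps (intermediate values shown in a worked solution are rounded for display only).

price = 10.947250
Δ = 0.439296

σ√T = 0.392·√1.6079 = 0.497068
d₁ = (ln(S/K) + (r−q+σ²/2)T) / (σ√T) = (ln(86.97/103.69) + (0.0123−0.0173+0.392²/2)·1.6079) / 0.497068 = (-0.175842 + 0.115499) / 0.497068 = -0.121399
d₂ = d₁ − σ√T = -0.121399 − 0.497068 = -0.618467
e^{−rT} = 0.980417
e^{−qT} = 0.972567
N(d₁) = 0.451687,  N(d₂) = 0.268134
Call price V = S·e^{−qT}·N(d₁) − K·e^{−rT}·N(d₂) = 38.205574 − 27.258324 = 10.947250
Δ = e^{−qT}·N(d₁) = 0.439296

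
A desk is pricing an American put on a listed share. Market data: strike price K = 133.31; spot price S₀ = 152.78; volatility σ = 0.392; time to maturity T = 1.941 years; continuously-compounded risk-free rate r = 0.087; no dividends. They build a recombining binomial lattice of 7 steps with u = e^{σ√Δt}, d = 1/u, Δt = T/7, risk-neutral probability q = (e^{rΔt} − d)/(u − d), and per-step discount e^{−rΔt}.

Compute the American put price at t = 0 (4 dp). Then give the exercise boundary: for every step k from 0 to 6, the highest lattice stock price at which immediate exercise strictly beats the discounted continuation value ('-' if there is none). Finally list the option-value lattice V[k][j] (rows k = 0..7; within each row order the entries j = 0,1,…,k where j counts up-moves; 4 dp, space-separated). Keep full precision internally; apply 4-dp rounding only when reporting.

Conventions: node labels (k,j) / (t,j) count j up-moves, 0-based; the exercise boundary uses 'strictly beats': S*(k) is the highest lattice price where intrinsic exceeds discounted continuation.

price = 14.6571
boundary = - - - 82.2482 66.9083 82.2482 101.1051
tree:
14.6571
22.9282 7.3297
34.8217 12.4808 2.6797
51.0618 20.7253 5.0744 0.4829
66.4017 33.2930 9.5170 1.0040 0.0000
78.8806 51.0618 17.6384 2.0875 0.0000 0.0000
89.0321 66.4017 32.2049 4.3404 0.0000 0.0000 0.0000
97.2903 78.8806 51.0618 9.0247 0.0000 0.0000 0.0000 0.0000

params: Δt=0.27729 u=1.22927 d=0.81349 q=0.50730 e^(-rΔt)=0.97616
t_7 payoffs: 97.2903 78.8806 51.0618 9.0247 0.0000 0.0000 0.0000 0.0000
t_6: node(6,0) S=44.2779 payoff=89.0321 vs cont=85.8547 → 89.0321 [stop]  node(6,1) S=66.9083 payoff=66.4017 vs cont=63.2243 → 66.4017 [stop]  node(6,2) S=101.1051 payoff=32.2049 vs cont=29.0274 → 32.2049 [stop]  node(6,3) S=152.7800 payoff=0.0000 vs cont=4.3404 → 4.3404 [wait]  node(6,4) S=230.8659 payoff=0.0000 vs cont=0.0000 → 0.0000 [wait]  node(6,5) S=348.8616 payoff=0.0000 vs cont=0.0000 → 0.0000 [wait]  node(6,6) S=527.1649 payoff=0.0000 vs cont=0.0000 → 0.0000 [wait]  ⇒ S*(6)=101.1051
t_5: node(5,0) S=54.4294 payoff=78.8806 vs cont=75.7032 → 78.8806 [stop]  node(5,1) S=82.2482 payoff=51.0618 vs cont=47.8843 → 51.0618 [stop]  node(5,2) S=124.2853 payoff=9.0247 vs cont=17.6384 → 17.6384 [wait]  node(5,3) S=187.8076 payoff=0.0000 vs cont=2.0875 → 2.0875 [wait]  node(5,4) S=283.7961 payoff=0.0000 vs cont=0.0000 → 0.0000 [wait]  node(5,5) S=428.8445 payoff=0.0000 vs cont=0.0000 → 0.0000 [wait]  ⇒ S*(5)=82.2482
t_4: node(4,0) S=66.9083 payoff=66.4017 vs cont=63.2243 → 66.4017 [stop]  node(4,1) S=101.1051 payoff=32.2049 vs cont=33.2930 → 33.2930 [wait]  node(4,2) S=152.7800 payoff=0.0000 vs cont=9.5170 → 9.5170 [wait]  node(4,3) S=230.8659 payoff=0.0000 vs cont=1.0040 → 1.0040 [wait]  node(4,4) S=348.8616 payoff=0.0000 vs cont=0.0000 → 0.0000 [wait]  ⇒ S*(4)=66.9083
t_3: node(3,0) S=82.2482 payoff=51.0618 vs cont=48.4232 → 51.0618 [stop]  node(3,1) S=124.2853 payoff=9.0247 vs cont=20.7253 → 20.7253 [wait]  node(3,2) S=187.8076 payoff=0.0000 vs cont=5.0744 → 5.0744 [wait]  node(3,3) S=283.7961 payoff=0.0000 vs cont=0.4829 → 0.4829 [wait]  ⇒ S*(3)=82.2482
t_2: node(2,0) S=101.1051 payoff=32.2049 vs cont=34.8217 → 34.8217 [wait]  node(2,1) S=152.7800 payoff=0.0000 vs cont=12.4808 → 12.4808 [wait]  node(2,2) S=230.8659 payoff=0.0000 vs cont=2.6797 → 2.6797 [wait]  ⇒ S*(2)=-
t_1: node(1,0) S=124.2853 payoff=9.0247 vs cont=22.9282 → 22.9282 [wait]  node(1,1) S=187.8076 payoff=0.0000 vs cont=7.3297 → 7.3297 [wait]  ⇒ S*(1)=-
t_0: node(0,0) S=152.7800 payoff=0.0000 vs cont=14.6571 → 14.6571 [wait]  ⇒ S*(0)=-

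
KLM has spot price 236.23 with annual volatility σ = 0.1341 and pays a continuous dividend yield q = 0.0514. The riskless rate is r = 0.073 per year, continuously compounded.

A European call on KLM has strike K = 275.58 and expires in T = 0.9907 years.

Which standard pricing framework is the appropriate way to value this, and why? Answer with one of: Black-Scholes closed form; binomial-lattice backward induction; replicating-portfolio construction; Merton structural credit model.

Key observation: with KLM following a GBM at constant σ and r, the European call struck at 275.58 prices in closed form — nothing here needs a stepwise model or a balance sheet.

framework: Black-Scholes closed form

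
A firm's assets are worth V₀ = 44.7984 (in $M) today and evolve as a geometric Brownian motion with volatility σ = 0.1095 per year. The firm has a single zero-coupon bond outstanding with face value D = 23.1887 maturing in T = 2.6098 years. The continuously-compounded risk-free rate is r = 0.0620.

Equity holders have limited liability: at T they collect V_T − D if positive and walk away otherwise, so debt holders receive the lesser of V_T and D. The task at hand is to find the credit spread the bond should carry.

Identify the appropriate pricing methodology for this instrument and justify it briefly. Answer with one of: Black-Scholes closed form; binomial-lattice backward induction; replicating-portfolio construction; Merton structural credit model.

Key observation: with the firm-asset dynamics (V₀ = 44.7984) and a single zero-coupon liability of face 23.1887 given, debt value, spread, and default probability all derive from the option view of the balance sheet.

framework: Merton structural credit model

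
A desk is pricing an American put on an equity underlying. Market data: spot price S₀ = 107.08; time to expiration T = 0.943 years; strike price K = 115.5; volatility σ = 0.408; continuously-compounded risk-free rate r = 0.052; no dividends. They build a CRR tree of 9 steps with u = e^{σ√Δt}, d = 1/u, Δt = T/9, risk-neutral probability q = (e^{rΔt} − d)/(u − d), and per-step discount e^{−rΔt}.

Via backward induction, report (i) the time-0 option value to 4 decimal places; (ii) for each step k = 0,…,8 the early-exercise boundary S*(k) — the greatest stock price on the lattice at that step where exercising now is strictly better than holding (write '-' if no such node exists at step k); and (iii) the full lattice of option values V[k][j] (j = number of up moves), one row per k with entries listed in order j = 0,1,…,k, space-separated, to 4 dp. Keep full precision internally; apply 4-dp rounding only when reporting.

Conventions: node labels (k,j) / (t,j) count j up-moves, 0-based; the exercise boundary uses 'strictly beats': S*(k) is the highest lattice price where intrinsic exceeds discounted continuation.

price = 19.4215
boundary = - - - 72.0510 63.1370 72.0510 82.2236 72.0510 82.2236
tree:
19.4215
26.1989 12.5186
34.2938 17.9878 6.9127
43.4490 25.0593 10.7597 2.9483
52.3630 33.6800 16.2829 5.0775 0.7444
60.1741 43.4490 23.7938 8.5740 1.4608 0.0000
67.0189 52.3630 33.2764 14.0977 2.8668 0.0000 0.0000
73.0169 60.1741 43.4490 22.3113 5.6261 0.0000 0.0000 0.0000
78.2728 67.0189 52.3630 33.2764 11.0410 0.0000 0.0000 0.0000 0.0000
82.8785 73.0169 60.1741 43.4490 21.6677 0.0000 0.0000 0.0000 0.0000 0.0000

Δt=0.10478  u=1.14118  d=0.87628  q=0.48765  discount=0.99457
step 9 (expiry): payoffs max(K−S,0) = 82.8785 73.0169 60.1741 43.4490 21.6677 0.0000 0.0000 0.0000 0.0000 0.0000
step 8: (k=8,j=0): S=37.2272, K−S=78.2728, hold=77.6452 ⇒ V=78.2728 exercise | (k=8,j=1): S=48.4811, K−S=67.0189, hold=66.3913 ⇒ V=67.0189 exercise | (k=8,j=2): S=63.1370, K−S=52.3630, hold=51.7354 ⇒ V=52.3630 exercise | (k=8,j=3): S=82.2236, K−S=33.2764, hold=32.6489 ⇒ V=33.2764 exercise | (k=8,j=4): S=107.0800, K−S=8.4200, hold=11.0410 ⇒ V=11.0410 continue | (k=8,j=5): S=139.4506, K−S=0.0000, hold=0.0000 ⇒ V=0.0000 continue | (k=8,j=6): S=181.6070, K−S=0.0000, hold=0.0000 ⇒ V=0.0000 continue | (k=8,j=7): S=236.5073, K−S=0.0000, hold=0.0000 ⇒ V=0.0000 continue | (k=8,j=8): S=308.0042, K−S=0.0000, hold=0.0000 ⇒ V=0.0000 continue  boundary S*=82.2236
step 7: (k=7,j=0): S=42.4831, K−S=73.0169, hold=72.3893 ⇒ V=73.0169 exercise | (k=7,j=1): S=55.3259, K−S=60.1741, hold=59.5465 ⇒ V=60.1741 exercise | (k=7,j=2): S=72.0510, K−S=43.4490, hold=42.8214 ⇒ V=43.4490 exercise | (k=7,j=3): S=93.8323, K−S=21.6677, hold=22.3113 ⇒ V=22.3113 continue | (k=7,j=4): S=122.1981, K−S=0.0000, hold=5.6261 ⇒ V=5.6261 continue | (k=7,j=5): S=159.1389, K−S=0.0000, hold=0.0000 ⇒ V=0.0000 continue | (k=7,j=6): S=207.2471, K−S=0.0000, hold=0.0000 ⇒ V=0.0000 continue | (k=7,j=7): S=269.8986, K−S=0.0000, hold=0.0000 ⇒ V=0.0000 continue  boundary S*=72.0510
step 6: (k=6,j=0): S=48.4811, K−S=67.0189, hold=66.3913 ⇒ V=67.0189 exercise | (k=6,j=1): S=63.1370, K−S=52.3630, hold=51.7354 ⇒ V=52.3630 exercise | (k=6,j=2): S=82.2236, K−S=33.2764, hold=32.9610 ⇒ V=33.2764 exercise | (k=6,j=3): S=107.0800, K−S=8.4200, hold=14.0977 ⇒ V=14.0977 continue | (k=6,j=4): S=139.4506, K−S=0.0000, hold=2.8668 ⇒ V=2.8668 continue | (k=6,j=5): S=181.6070, K−S=0.0000, hold=0.0000 ⇒ V=0.0000 continue | (k=6,j=6): S=236.5073, K−S=0.0000, hold=0.0000 ⇒ V=0.0000 continue  boundary S*=82.2236
step 5: (k=5,j=0): S=55.3259, K−S=60.1741, hold=59.5465 ⇒ V=60.1741 exercise | (k=5,j=1): S=72.0510, K−S=43.4490, hold=42.8214 ⇒ V=43.4490 exercise | (k=5,j=2): S=93.8323, K−S=21.6677, hold=23.7938 ⇒ V=23.7938 continue | (k=5,j=3): S=122.1981, K−S=0.0000, hold=8.5740 ⇒ V=8.5740 continue | (k=5,j=4): S=159.1389, K−S=0.0000, hold=1.4608 ⇒ V=1.4608 continue | (k=5,j=5): S=207.2471, K−S=0.0000, hold=0.0000 ⇒ V=0.0000 continue  boundary S*=72.0510
step 4: (k=4,j=0): S=63.1370, K−S=52.3630, hold=51.7354 ⇒ V=52.3630 exercise | (k=4,j=1): S=82.2236, K−S=33.2764, hold=33.6800 ⇒ V=33.6800 continue | (k=4,j=2): S=107.0800, K−S=8.4200, hold=16.2829 ⇒ V=16.2829 continue | (k=4,j=3): S=139.4506, K−S=0.0000, hold=5.0775 ⇒ V=5.0775 continue | (k=4,j=4): S=181.6070, K−S=0.0000, hold=0.7444 ⇒ V=0.7444 continue  boundary S*=63.1370
step 3: (k=3,j=0): S=72.0510, K−S=43.4490, hold=43.0171 ⇒ V=43.4490 exercise | (k=3,j=1): S=93.8323, K−S=21.6677, hold=25.0593 ⇒ V=25.0593 continue | (k=3,j=2): S=122.1981, K−S=0.0000, hold=10.7597 ⇒ V=10.7597 continue | (k=3,j=3): S=159.1389, K−S=0.0000, hold=2.9483 ⇒ V=2.9483 continue  boundary S*=72.0510
step 2: (k=2,j=0): S=82.2236, K−S=33.2764, hold=34.2938 ⇒ V=34.2938 continue | (k=2,j=1): S=107.0800, K−S=8.4200, hold=17.9878 ⇒ V=17.9878 continue | (k=2,j=2): S=139.4506, K−S=0.0000, hold=6.9127 ⇒ V=6.9127 continue  boundary S*=-
step 1: (k=1,j=0): S=93.8323, K−S=21.6677, hold=26.1989 ⇒ V=26.1989 continue | (k=1,j=1): S=122.1981, K−S=0.0000, hold=12.5186 ⇒ V=12.5186 continue  boundary S*=-
step 0: (k=0,j=0): S=107.0800, K−S=8.4200, hold=19.4215 ⇒ V=19.4215 continue  boundary S*=-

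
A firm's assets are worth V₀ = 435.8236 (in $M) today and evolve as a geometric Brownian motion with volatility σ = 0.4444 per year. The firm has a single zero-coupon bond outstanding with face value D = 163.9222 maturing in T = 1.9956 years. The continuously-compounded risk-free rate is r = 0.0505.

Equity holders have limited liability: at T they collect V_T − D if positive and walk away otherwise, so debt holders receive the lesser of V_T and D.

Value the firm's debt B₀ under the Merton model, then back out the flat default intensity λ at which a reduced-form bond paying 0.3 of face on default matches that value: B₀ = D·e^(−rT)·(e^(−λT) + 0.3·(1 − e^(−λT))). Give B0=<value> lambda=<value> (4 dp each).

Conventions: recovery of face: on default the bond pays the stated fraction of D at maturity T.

B0=145.5179 lambda=0.0132

With assets at 435.8236 and a single debt payment of 163.9222 at 1.9956 years:
d₁ = [ln(V₀/D) + (r + σ²/2)T] / (σ√T)
   = [ln(435.8236/163.9222) + (0.0505 + 0.5·0.4444²)·1.9956] / (0.4444·√1.9956)
   = [0.977846 + 0.297835] / 0.627785 = 2.032034
d₂ = d₁ − σ√T = 2.032034 − 0.627785 = 1.404250
N(d₁) = 0.978925,  N(d₂) = 0.919878,  e^(−rT) = 0.904134
E₀ = V₀·N(d₁) − D·e^(−rT)·N(d₂)
   = 435.8236·0.978925 − 163.9222·0.904134·0.919878 = 290.305691
B₀ = V₀ − E₀ = 435.8236 − 290.305691 = 145.517909
e^(−λT) = (B₀·e^(rT)/D − 0.3)/(1 − 0.3) = (145.5179·1.106031/163.9222 − 0.3)/0.7 = 0.97407383
λ = −ln(0.97407383)/1.9956 = 0.013163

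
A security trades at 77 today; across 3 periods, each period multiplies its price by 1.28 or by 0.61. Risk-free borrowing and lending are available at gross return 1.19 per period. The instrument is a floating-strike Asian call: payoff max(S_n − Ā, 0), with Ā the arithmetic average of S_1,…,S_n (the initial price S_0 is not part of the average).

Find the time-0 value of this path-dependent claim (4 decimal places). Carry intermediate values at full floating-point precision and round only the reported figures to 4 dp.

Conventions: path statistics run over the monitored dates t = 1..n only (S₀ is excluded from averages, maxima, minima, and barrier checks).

No-arbitrage gives p* = (R−d)/(u−d) = 0.8657: enumerate every path, weight its payoff by its p*-probability, and discount by R^3.
Enumerate all 2^3 = 8 price paths (U = up ×1.28, D = down ×0.61); each path with k up-moves has probability p*^k·(1−p*)^(3−k).
DDD: Ā=31.0331, payoff=0.0000, prob=0.002424
UDD: Ā=65.1186, payoff=0.0000, prob=0.015620
DUD: Ā=47.9219, payoff=0.0000, prob=0.015620
UUD: Ā=100.5575, payoff=0.0000, prob=0.100664
DDU: Ā=37.4320, payoff=0.0000, prob=0.015620
UDU: Ā=78.5457, payoff=0.0000, prob=0.100664
DUU: Ā=61.3491, payoff=15.6066, prob=0.100664
UUU: Ā=128.7325, payoff=32.7482, prob=0.648723
Price = Σ prob·payoff / R^3 = 22.815545 / 1.685159 = 13.5391

price = 13.5391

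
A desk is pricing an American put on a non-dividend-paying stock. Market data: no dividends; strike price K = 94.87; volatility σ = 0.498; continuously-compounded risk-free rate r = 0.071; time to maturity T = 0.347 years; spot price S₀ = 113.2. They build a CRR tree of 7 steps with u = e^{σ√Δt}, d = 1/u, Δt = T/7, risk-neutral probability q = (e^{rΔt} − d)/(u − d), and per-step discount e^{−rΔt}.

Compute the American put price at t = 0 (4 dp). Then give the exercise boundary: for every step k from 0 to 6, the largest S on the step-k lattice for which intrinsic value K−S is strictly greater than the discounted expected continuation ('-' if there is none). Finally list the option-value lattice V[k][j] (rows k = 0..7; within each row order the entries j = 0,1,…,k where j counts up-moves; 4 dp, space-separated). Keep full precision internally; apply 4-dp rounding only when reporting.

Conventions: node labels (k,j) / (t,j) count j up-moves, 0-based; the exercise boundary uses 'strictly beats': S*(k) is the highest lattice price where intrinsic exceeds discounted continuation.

Δt=0.04957, u=1.11726, d=0.89505, q=0.48818, disc=e^(-rΔt)=0.99649
k=7 terminal: V=max(K-S,0) → 42.7780 29.8453 13.7019 0.0000 0.0000 0.0000 0.0000 0.0000
k=6: j=0 S=58.2002 intr=36.6698 cont=36.3365 V=36.6698[EX]; j=1 S=72.6494 intr=22.2206 cont=21.8873 V=22.2206[EX]; j=2 S=90.6858 intr=4.1842 cont=6.9883 V=6.9883[hold]; j=3 S=113.2000 intr=0.0000 cont=0.0000 V=0.0000[hold]; j=4 S=141.3038 intr=0.0000 cont=0.0000 V=0.0000[hold]; j=5 S=176.3848 intr=0.0000 cont=0.0000 V=0.0000[hold]; j=6 S=220.1752 intr=0.0000 cont=0.0000 V=0.0000[hold]  S*(6)=72.6494
k=5: j=0 S=65.0247 intr=29.8453 cont=29.5120 V=29.8453[EX]; j=1 S=81.1681 intr=13.7019 cont=14.7327 V=14.7327[hold]; j=2 S=101.3194 intr=0.0000 cont=3.5642 V=3.5642[hold]; j=3 S=126.4737 intr=0.0000 cont=0.0000 V=0.0000[hold]; j=4 S=157.8728 intr=0.0000 cont=0.0000 V=0.0000[hold]; j=5 S=197.0674 intr=0.0000 cont=0.0000 V=0.0000[hold]  S*(5)=65.0247
k=4: j=0 S=72.6494 intr=22.2206 cont=22.3888 V=22.3888[hold]; j=1 S=90.6858 intr=4.1842 cont=9.2479 V=9.2479[hold]; j=2 S=113.2000 intr=0.0000 cont=1.8178 V=1.8178[hold]; j=3 S=141.3038 intr=0.0000 cont=0.0000 V=0.0000[hold]; j=4 S=176.3848 intr=0.0000 cont=0.0000 V=0.0000[hold]  S*(4)=-
k=3: j=0 S=81.1681 intr=13.7019 cont=15.9176 V=15.9176[hold]; j=1 S=101.3194 intr=0.0000 cont=5.6010 V=5.6010[hold]; j=2 S=126.4737 intr=0.0000 cont=0.9272 V=0.9272[hold]; j=3 S=157.8728 intr=0.0000 cont=0.0000 V=0.0000[hold]  S*(3)=-
k=2: j=0 S=90.6858 intr=4.1842 cont=10.8430 V=10.8430[hold]; j=1 S=113.2000 intr=0.0000 cont=3.3077 V=3.3077[hold]; j=2 S=141.3038 intr=0.0000 cont=0.4729 V=0.4729[hold]  S*(2)=-
k=1: j=0 S=101.3194 intr=0.0000 cont=7.1393 V=7.1393[hold]; j=1 S=126.4737 intr=0.0000 cont=1.9170 V=1.9170[hold]  S*(1)=-
k=0: j=0 S=113.2000 intr=0.0000 cont=4.5738 V=4.5738[hold]  S*(0)=-

price = 4.5738
boundary = - - - - - 65.0247 72.6494
tree:
4.5738
7.1393 1.9170
10.8430 3.3077 0.4729
15.9176 5.6010 0.9272 0.0000
22.3888 9.2479 1.8178 0.0000 0.0000
29.8453 14.7327 3.5642 0.0000 0.0000 0.0000
36.6698 22.2206 6.9883 0.0000 0.0000 0.0000 0.0000
42.7780 29.8453 13.7019 0.0000 0.0000 0.0000 0.0000 0.0000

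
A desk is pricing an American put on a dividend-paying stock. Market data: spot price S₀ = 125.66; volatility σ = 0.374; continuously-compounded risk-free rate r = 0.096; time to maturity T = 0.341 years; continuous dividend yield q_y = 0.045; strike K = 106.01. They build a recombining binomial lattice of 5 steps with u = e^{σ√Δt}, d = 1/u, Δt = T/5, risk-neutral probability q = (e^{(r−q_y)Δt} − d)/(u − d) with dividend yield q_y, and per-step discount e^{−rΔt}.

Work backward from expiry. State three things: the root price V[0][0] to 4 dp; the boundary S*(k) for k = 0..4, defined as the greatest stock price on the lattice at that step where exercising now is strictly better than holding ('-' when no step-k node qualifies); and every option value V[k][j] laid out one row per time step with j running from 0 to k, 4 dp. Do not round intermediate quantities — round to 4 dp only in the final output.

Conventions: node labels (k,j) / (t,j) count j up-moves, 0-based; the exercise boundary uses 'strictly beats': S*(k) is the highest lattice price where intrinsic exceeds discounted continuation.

price = 2.8897
boundary = - - - - 85.0209
tree:
2.8897
4.9751 0.7870
8.3624 1.5637 0.0000
13.5895 3.1069 0.0000 0.0000
20.9891 6.1733 0.0000 0.0000 0.0000
28.9005 12.2660 0.0000 0.0000 0.0000 0.0000

Δt=0.06820  u=1.10260  d=0.90695  q=0.49341  discount=0.99347
step 5 (expiry): payoffs max(K−S,0) = 28.9005 12.2660 0.0000 0.0000 0.0000 0.0000
step 4: (k=4,j=0): S=85.0209, K−S=20.9891, hold=20.5578 ⇒ V=20.9891 exercise | (k=4,j=1): S=103.3621, K−S=2.6479, hold=6.1733 ⇒ V=6.1733 continue | (k=4,j=2): S=125.6600, K−S=0.0000, hold=0.0000 ⇒ V=0.0000 continue | (k=4,j=3): S=152.7681, K−S=0.0000, hold=0.0000 ⇒ V=0.0000 continue | (k=4,j=4): S=185.7241, K−S=0.0000, hold=0.0000 ⇒ V=0.0000 continue  boundary S*=85.0209
step 3: (k=3,j=0): S=93.7440, K−S=12.2660, hold=13.5895 ⇒ V=13.5895 continue | (k=3,j=1): S=113.9670, K−S=0.0000, hold=3.1069 ⇒ V=3.1069 continue | (k=3,j=2): S=138.5527, K−S=0.0000, hold=0.0000 ⇒ V=0.0000 continue | (k=3,j=3): S=168.4420, K−S=0.0000, hold=0.0000 ⇒ V=0.0000 continue  boundary S*=-
step 2: (k=2,j=0): S=103.3621, K−S=2.6479, hold=8.3624 ⇒ V=8.3624 continue | (k=2,j=1): S=125.6600, K−S=0.0000, hold=1.5637 ⇒ V=1.5637 continue | (k=2,j=2): S=152.7681, K−S=0.0000, hold=0.0000 ⇒ V=0.0000 continue  boundary S*=-
step 1: (k=1,j=0): S=113.9670, K−S=0.0000, hold=4.9751 ⇒ V=4.9751 continue | (k=1,j=1): S=138.5527, K−S=0.0000, hold=0.7870 ⇒ V=0.7870 continue  boundary S*=-
step 0: (k=0,j=0): S=125.6600, K−S=0.0000, hold=2.8897 ⇒ V=2.8897 continue  boundary S*=-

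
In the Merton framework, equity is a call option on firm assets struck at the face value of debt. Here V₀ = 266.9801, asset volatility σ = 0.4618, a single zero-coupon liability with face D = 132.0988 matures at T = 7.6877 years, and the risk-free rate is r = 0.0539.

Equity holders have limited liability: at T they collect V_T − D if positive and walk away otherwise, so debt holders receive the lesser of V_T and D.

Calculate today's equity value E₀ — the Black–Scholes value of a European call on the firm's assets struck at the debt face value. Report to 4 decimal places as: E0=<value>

E0=197.9199

Apply the equity-as-call identities (strike 132.0988, horizon 7.6877 years):
d₁ = [ln(V₀/D) + (r + σ²/2)T] / (σ√T)
   = [ln(266.9801/132.0988) + (0.0539 + 0.5·0.4618²)·7.6877] / (0.4618·√7.6877)
   = [0.703624 + 1.234104] / 1.280419 = 1.513354
d₂ = d₁ − σ√T = 1.513354 − 1.280419 = 0.232935
N(d₁) = 0.934905,  N(d₂) = 0.592094,  e^(−rT) = 0.660758
E₀ = V₀·N(d₁) − D·e^(−rT)·N(d₂)
   = 266.9801·0.934905 − 132.0988·0.660758·0.592094 = 197.919904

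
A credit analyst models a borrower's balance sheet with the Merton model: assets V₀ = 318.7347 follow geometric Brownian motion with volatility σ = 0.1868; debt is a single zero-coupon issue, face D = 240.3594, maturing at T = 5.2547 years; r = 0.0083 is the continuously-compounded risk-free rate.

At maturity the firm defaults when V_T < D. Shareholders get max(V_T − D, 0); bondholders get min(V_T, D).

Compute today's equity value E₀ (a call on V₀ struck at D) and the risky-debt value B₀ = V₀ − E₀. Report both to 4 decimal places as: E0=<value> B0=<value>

E0=103.3613 B0=215.3734

Apply the equity-as-call identities (strike 240.3594, horizon 5.2547 years):
d₁ = [ln(V₀/D) + (r + σ²/2)T] / (σ√T)
   = [ln(318.7347/240.3594) + (0.0083 + 0.5·0.1868²)·5.2547] / (0.1868·√5.2547)
   = [0.282224 + 0.135293] / 0.428204 = 0.975042
d₂ = d₁ − σ√T = 0.975042 − 0.428204 = 0.546838
N(d₁) = 0.835230,  N(d₂) = 0.707755,  e^(−rT) = 0.957323
E₀ = V₀·N(d₁) − D·e^(−rT)·N(d₂)
   = 318.7347·0.835230 − 240.3594·0.957323·0.707755 = 103.361274
B₀ = V₀ − E₀ = 318.7347 − 103.361274 = 215.373426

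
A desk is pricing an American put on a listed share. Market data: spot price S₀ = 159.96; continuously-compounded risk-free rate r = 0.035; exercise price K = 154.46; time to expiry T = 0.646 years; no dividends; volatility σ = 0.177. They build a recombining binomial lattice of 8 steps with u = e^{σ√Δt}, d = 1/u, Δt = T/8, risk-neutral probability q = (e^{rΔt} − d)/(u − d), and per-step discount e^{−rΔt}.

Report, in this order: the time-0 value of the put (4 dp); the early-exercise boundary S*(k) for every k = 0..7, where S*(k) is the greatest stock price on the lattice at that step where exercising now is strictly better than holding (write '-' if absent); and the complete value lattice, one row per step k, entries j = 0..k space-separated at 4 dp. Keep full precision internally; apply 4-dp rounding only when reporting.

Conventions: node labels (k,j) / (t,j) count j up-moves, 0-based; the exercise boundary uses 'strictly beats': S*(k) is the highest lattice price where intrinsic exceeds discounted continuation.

Δt=0.08075, u=1.05158, d=0.95095, q=0.51555, disc=e^(-rΔt)=0.99718
k=8 terminal: V=max(K-S,0) → 47.4903 36.1699 23.6515 9.8082 0.0000 0.0000 0.0000 0.0000 0.0000
k=7: j=0 S=112.4876 intr=41.9724 cont=41.5365 V=41.9724[EX]; j=1 S=124.3919 intr=30.0681 cont=29.6321 V=30.0681[EX]; j=2 S=137.5561 intr=16.9039 cont=16.4680 V=16.9039[EX]; j=3 S=152.1134 intr=2.3466 cont=4.7382 V=4.7382[hold]; j=4 S=168.2113 intr=0.0000 cont=0.0000 V=0.0000[hold]; j=5 S=186.0128 intr=0.0000 cont=0.0000 V=0.0000[hold]; j=6 S=205.6982 intr=0.0000 cont=0.0000 V=0.0000[hold]; j=7 S=227.4669 intr=0.0000 cont=0.0000 V=0.0000[hold]  S*(7)=137.5561
k=6: j=0 S=118.2901 intr=36.1699 cont=35.7340 V=36.1699[EX]; j=1 S=130.8085 intr=23.6515 cont=23.2155 V=23.6515[EX]; j=2 S=144.6518 intr=9.8082 cont=10.6018 V=10.6018[hold]; j=3 S=159.9600 intr=0.0000 cont=2.2889 V=2.2889[hold]; j=4 S=176.8883 intr=0.0000 cont=0.0000 V=0.0000[hold]; j=5 S=195.6081 intr=0.0000 cont=0.0000 V=0.0000[hold]; j=6 S=216.3089 intr=0.0000 cont=0.0000 V=0.0000[hold]  S*(6)=130.8085
k=5: j=0 S=124.3919 intr=30.0681 cont=29.6321 V=30.0681[EX]; j=1 S=137.5561 intr=16.9039 cont=16.8759 V=16.9039[EX]; j=2 S=152.1134 intr=2.3466 cont=6.2983 V=6.2983[hold]; j=3 S=168.2113 intr=0.0000 cont=1.1057 V=1.1057[hold]; j=4 S=186.0128 intr=0.0000 cont=0.0000 V=0.0000[hold]; j=5 S=205.6982 intr=0.0000 cont=0.0000 V=0.0000[hold]  S*(5)=137.5561
k=4: j=0 S=130.8085 intr=23.6515 cont=23.2155 V=23.6515[EX]; j=1 S=144.6518 intr=9.8082 cont=11.4039 V=11.4039[hold]; j=2 S=159.9600 intr=0.0000 cont=3.6110 V=3.6110[hold]; j=3 S=176.8883 intr=0.0000 cont=0.5342 V=0.5342[hold]; j=4 S=195.6081 intr=0.0000 cont=0.0000 V=0.0000[hold]  S*(4)=130.8085
k=3: j=0 S=137.5561 intr=16.9039 cont=17.2883 V=17.2883[hold]; j=1 S=152.1134 intr=2.3466 cont=7.3654 V=7.3654[hold]; j=2 S=168.2113 intr=0.0000 cont=2.0190 V=2.0190[hold]; j=3 S=186.0128 intr=0.0000 cont=0.2580 V=0.2580[hold]  S*(3)=-
k=2: j=0 S=144.6518 intr=9.8082 cont=12.1382 V=12.1382[hold]; j=1 S=159.9600 intr=0.0000 cont=4.5961 V=4.5961[hold]; j=2 S=176.8883 intr=0.0000 cont=1.1080 V=1.1080[hold]  S*(2)=-
k=1: j=0 S=152.1134 intr=2.3466 cont=8.2265 V=8.2265[hold]; j=1 S=168.2113 intr=0.0000 cont=2.7899 V=2.7899[hold]  S*(1)=-
k=0: j=0 S=159.9600 intr=0.0000 cont=5.4084 V=5.4084[hold]  S*(0)=-

price = 5.4084
boundary = - - - - 130.8085 137.5561 130.8085 137.5561
tree:
5.4084
8.2265 2.7899
12.1382 4.5961 1.1080
17.2883 7.3654 2.0190 0.2580
23.6515 11.4039 3.6110 0.5342 0.0000
30.0681 16.9039 6.2983 1.1057 0.0000 0.0000
36.1699 23.6515 10.6018 2.2889 0.0000 0.0000 0.0000
41.9724 30.0681 16.9039 4.7382 0.0000 0.0000 0.0000 0.0000
47.4903 36.1699 23.6515 9.8082 0.0000 0.0000 0.0000 0.0000 0.0000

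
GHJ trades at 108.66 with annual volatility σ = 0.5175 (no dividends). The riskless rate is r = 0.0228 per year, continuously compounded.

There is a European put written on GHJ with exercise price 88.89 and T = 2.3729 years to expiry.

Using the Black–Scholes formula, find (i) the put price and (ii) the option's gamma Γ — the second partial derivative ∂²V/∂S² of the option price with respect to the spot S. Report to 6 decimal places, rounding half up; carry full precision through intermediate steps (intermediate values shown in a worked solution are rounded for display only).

σ√T = 0.5175·√2.3729 = 0.797168
d₁ = (ln(S/K) + (r+σ²/2)T) / (σ√T) = (ln(108.66/88.89) + (0.0228+0.5175²/2)·2.3729) / 0.797168 = (0.200824 + 0.371841) / 0.797168 = 0.718374
d₂ = d₁ − σ√T = 0.718374 − 0.797168 = -0.078795
e^{−rT} = 0.947335
N(−d₁) = 0.236263,  N(−d₂) = 0.531402
Put price V = K·e^{−rT}·N(−d₂) − S·N(−d₁) = 44.748638 − 25.672381 = 19.076257
φ(d₁) = (1/√(2π))·e^{−d₁²/2} = 0.308212
Γ = φ(d₁) / (S·σ·√T) = 0.003558

price = 19.076257
Γ = 0.003558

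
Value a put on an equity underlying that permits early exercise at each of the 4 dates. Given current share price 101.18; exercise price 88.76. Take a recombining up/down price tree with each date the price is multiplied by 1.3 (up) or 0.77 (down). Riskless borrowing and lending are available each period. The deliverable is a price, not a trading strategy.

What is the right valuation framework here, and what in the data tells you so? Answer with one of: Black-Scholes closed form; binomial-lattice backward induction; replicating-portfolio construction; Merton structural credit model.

framework: binomial-lattice backward induction

Key observation: the defining feature is the embedded early-exercise option across 4 discrete dates on the spot-101.18 tree; pricing the strike-88.76 put means working backward with an exercise test at every node.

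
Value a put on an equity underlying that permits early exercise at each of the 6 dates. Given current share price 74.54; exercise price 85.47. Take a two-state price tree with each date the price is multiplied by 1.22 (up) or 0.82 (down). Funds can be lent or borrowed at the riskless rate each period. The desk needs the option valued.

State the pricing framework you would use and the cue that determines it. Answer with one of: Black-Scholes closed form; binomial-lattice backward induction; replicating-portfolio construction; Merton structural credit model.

framework: binomial-lattice backward induction

Key observation: early exercise of the strike-85.47 put must be checked at each of the 6 dates (spot 74.54), which forces a node-by-node comparison of intrinsic and continuation value backward from expiry.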